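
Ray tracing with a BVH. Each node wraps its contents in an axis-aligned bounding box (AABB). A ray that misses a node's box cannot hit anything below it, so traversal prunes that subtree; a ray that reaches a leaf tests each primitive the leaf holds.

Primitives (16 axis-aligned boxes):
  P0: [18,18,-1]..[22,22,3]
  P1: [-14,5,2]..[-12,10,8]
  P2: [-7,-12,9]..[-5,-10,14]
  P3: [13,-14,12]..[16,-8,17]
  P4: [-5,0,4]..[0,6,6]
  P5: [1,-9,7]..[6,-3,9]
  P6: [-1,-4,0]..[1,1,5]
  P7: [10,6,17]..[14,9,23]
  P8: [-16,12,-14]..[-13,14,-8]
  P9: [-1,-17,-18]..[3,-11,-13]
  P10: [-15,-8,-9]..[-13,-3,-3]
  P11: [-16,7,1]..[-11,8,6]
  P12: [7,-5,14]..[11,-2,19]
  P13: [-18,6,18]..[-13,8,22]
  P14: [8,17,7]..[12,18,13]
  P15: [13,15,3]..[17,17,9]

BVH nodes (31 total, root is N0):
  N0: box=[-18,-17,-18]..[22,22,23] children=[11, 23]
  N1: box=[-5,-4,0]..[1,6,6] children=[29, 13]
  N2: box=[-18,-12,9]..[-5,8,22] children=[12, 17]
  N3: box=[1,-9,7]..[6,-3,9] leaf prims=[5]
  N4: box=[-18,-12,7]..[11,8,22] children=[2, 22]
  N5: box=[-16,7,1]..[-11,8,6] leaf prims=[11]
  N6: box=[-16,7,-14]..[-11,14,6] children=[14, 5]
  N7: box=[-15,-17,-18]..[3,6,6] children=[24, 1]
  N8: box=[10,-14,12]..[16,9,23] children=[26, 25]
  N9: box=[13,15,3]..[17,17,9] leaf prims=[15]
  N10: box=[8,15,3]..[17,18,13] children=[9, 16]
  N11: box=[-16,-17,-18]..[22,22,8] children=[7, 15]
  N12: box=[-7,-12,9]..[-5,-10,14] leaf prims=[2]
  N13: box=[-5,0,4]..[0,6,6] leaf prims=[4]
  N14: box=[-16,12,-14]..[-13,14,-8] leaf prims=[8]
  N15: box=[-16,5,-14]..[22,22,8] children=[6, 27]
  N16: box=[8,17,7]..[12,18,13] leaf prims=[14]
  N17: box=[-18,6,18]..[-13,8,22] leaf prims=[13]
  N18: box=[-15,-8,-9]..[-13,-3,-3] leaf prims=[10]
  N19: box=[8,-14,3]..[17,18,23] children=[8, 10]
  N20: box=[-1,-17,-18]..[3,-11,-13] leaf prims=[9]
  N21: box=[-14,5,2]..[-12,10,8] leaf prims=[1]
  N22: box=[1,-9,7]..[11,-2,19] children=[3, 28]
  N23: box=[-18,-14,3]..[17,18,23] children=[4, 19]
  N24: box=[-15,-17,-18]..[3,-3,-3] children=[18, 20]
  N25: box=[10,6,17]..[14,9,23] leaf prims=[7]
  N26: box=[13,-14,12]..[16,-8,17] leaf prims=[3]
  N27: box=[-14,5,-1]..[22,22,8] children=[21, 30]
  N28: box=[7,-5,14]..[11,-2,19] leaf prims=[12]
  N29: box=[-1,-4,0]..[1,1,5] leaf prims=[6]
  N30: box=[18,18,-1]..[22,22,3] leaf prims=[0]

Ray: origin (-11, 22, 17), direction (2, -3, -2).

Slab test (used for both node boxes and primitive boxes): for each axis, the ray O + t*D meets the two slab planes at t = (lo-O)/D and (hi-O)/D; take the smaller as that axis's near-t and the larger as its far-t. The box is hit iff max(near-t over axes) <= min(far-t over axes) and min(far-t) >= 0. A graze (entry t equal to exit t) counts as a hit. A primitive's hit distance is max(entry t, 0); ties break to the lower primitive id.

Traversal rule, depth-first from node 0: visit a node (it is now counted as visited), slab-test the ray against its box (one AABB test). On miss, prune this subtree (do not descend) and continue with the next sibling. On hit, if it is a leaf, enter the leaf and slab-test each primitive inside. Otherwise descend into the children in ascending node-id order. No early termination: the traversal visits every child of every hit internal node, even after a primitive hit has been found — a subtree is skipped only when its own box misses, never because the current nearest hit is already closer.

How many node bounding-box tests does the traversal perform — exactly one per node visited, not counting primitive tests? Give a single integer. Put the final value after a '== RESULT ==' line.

Trace the traversal:
N0 x:[-7/2,33/2] y:[0,13] z:[-3,35/2] -> hit [0,13], descend [11, 23]
  N11 x:[-5/2,33/2] y:[0,13] z:[9/2,35/2] -> hit [9/2,13], descend [7, 15]
    N7 x:[-2,7] y:[16/3,13] z:[11/2,35/2] -> hit [11/2,7], descend [1, 24]
      N1 x:[3,6] y:[16/3,26/3] z:[11/2,17/2] -> hit [11/2,6], descend [13, 29]
        N13 x:[3,11/2] y:[16/3,22/3] z:[11/2,13/2] -> hit [11/2,11/2] leaf, test {P4@t=11/2}
        N29 x:[5,6] y:[7,26/3] z:[6,17/2] -> miss, prune
      N24 x:[-2,7] y:[25/3,13] z:[10,35/2] -> miss, prune
    N15 x:[-5/2,33/2] y:[0,17/3] z:[9/2,31/2] -> hit [9/2,17/3], descend [6, 27]
      N6 x:[-5/2,0] y:[8/3,5] z:[11/2,31/2] -> miss, prune
      N27 x:[-3/2,33/2] y:[0,17/3] z:[9/2,9] -> hit [9/2,17/3], descend [21, 30]
        N21 x:[-3/2,-1/2] y:[4,17/3] z:[9/2,15/2] -> miss, prune
        N30 x:[29/2,33/2] y:[0,4/3] z:[7,9] -> miss, prune
  N23 x:[-7/2,14] y:[4/3,12] z:[-3,7] -> hit [4/3,7], descend [4, 19]
    N4 x:[-7/2,11] y:[14/3,34/3] z:[-5/2,5] -> hit [14/3,5], descend [2, 22]
      N2 x:[-7/2,3] y:[14/3,34/3] z:[-5/2,4] -> miss, prune
      N22 x:[6,11] y:[8,31/3] z:[-1,5] -> miss, prune
    N19 x:[19/2,14] y:[4/3,12] z:[-3,7] -> miss, prune

Summary -> nodes [0, 11, 7, 1, 13, 29, 24, 15, 6, 27, 21, 30, 23, 4, 2, 22, 19]; box-tests=17; leaf-entries=1; first=P4

== RESULT ==
17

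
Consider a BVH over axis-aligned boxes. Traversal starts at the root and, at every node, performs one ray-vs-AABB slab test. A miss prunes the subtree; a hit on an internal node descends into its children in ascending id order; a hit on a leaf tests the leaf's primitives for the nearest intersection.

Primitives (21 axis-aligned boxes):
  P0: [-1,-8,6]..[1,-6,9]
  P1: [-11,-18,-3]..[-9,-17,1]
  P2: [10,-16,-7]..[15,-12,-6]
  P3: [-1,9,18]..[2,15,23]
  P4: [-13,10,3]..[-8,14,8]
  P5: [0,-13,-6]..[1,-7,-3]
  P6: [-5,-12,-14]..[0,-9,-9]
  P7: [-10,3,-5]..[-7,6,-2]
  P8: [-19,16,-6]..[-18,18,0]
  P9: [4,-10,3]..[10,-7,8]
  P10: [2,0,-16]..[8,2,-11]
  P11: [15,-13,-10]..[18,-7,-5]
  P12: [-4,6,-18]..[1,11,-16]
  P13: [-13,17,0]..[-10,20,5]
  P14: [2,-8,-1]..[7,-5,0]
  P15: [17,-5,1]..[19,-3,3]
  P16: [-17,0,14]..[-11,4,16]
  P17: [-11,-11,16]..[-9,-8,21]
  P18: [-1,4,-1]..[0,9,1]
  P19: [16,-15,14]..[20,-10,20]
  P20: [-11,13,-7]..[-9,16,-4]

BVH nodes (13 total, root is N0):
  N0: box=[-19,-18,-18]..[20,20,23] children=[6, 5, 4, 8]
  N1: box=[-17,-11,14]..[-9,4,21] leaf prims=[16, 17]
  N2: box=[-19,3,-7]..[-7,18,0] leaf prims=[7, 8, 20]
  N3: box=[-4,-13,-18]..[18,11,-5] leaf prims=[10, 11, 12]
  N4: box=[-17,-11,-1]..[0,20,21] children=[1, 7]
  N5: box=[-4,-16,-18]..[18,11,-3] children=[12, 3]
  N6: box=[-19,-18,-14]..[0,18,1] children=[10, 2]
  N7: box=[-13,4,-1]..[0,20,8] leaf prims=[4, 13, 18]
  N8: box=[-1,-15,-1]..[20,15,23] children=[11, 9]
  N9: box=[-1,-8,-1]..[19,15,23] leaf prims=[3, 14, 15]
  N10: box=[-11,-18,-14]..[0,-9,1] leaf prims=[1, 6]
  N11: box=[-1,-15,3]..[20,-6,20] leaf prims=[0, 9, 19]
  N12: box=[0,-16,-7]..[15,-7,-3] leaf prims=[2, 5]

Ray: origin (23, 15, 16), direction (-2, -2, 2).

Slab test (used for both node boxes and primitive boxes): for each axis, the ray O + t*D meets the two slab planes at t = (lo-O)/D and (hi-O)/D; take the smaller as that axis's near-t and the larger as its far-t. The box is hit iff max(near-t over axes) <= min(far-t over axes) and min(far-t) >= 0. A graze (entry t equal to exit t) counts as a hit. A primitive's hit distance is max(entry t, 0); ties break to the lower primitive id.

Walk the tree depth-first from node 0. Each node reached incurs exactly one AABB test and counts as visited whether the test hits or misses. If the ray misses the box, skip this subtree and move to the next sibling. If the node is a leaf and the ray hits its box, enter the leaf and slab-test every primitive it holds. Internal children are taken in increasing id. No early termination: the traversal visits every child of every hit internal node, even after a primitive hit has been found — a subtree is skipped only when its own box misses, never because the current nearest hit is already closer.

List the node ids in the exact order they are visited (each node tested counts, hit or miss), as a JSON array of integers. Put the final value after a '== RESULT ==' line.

Trace the traversal:
N0 x:[3/2,21] y:[-5/2,33/2] z:[-17,7/2] -> hit [3/2,7/2], descend [4, 5, 6, 8]
  N4 x:[23/2,20] y:[-5/2,13] z:[-17/2,5/2] -> miss, prune
  N5 x:[5/2,27/2] y:[2,31/2] z:[-17,-19/2] -> miss, prune
  N6 x:[23/2,21] y:[-3/2,33/2] z:[-15,-15/2] -> miss, prune
  N8 x:[3/2,12] y:[0,15] z:[-17/2,7/2] -> hit [3/2,7/2], descend [9, 11]
    N9 x:[2,12] y:[0,23/2] z:[-17/2,7/2] -> hit [2,7/2] leaf, test {P3(miss), P14(miss), P15(miss)}
    N11 x:[3/2,12] y:[21/2,15] z:[-13/2,2] -> miss, prune

Visited [0, 4, 5, 6, 8, 9, 11]. Tests: 7 box, 1 leaf. Nearest: miss.

== RESULT ==
[0, 4, 5, 6, 8, 9, 11]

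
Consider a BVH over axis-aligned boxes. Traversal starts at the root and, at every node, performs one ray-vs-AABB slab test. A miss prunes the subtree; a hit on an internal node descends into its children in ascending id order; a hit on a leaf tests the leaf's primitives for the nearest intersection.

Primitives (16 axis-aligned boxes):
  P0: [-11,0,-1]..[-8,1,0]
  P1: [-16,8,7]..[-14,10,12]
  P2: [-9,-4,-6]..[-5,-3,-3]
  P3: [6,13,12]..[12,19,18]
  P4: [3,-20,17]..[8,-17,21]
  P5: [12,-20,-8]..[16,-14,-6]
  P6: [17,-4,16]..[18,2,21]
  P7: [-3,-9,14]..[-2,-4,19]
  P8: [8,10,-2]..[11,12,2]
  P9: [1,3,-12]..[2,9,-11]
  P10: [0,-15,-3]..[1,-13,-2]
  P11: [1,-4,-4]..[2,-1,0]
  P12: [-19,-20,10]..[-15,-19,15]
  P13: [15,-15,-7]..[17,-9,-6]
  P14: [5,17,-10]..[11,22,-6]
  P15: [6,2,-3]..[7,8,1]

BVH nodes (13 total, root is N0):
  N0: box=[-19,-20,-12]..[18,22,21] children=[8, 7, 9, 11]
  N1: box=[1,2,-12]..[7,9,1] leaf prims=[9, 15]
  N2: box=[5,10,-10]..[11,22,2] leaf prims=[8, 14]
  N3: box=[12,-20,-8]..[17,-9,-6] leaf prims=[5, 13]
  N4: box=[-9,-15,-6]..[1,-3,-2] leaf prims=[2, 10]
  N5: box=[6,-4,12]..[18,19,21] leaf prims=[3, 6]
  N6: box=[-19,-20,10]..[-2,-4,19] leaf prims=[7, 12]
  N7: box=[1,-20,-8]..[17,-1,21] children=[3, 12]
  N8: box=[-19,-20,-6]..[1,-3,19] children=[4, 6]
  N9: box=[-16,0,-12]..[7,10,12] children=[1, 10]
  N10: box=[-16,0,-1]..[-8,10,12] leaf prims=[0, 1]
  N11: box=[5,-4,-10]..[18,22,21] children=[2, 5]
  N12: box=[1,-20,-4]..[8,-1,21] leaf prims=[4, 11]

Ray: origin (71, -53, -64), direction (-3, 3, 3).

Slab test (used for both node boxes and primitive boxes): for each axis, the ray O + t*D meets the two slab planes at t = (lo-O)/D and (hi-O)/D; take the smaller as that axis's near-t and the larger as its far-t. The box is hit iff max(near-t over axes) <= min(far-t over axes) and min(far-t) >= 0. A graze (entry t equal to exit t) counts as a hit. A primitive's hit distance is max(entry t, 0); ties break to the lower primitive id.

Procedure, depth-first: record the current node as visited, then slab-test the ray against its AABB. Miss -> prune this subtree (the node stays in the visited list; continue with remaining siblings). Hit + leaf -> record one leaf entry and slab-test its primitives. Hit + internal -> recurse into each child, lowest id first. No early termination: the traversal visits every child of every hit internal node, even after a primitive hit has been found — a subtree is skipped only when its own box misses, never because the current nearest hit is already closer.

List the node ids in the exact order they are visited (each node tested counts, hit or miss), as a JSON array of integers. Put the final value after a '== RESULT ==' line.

Trace the traversal:
N0 x:[53/3,30] y:[11,25] z:[52/3,85/3] -> hit [53/3,25], descend [7, 8, 9, 11]
  N7 x:[18,70/3] y:[11,52/3] z:[56/3,85/3] -> miss, prune
  N8 x:[70/3,30] y:[11,50/3] z:[58/3,83/3] -> miss, prune
  N9 x:[64/3,29] y:[53/3,21] z:[52/3,76/3] -> miss, prune
  N11 x:[53/3,22] y:[49/3,25] z:[18,85/3] -> hit [18,22], descend [2, 5]
    N2 x:[20,22] y:[21,25] z:[18,22] -> hit [21,22] leaf, test {P8@t=21, P14(miss)}
    N5 x:[53/3,65/3] y:[49/3,24] z:[76/3,85/3] -> miss, prune

7 AABB tests over nodes [0, 7, 8, 9, 11, 2, 5]; 1 leaf entered; closest P8.

== RESULT ==
[0, 7, 8, 9, 11, 2, 5]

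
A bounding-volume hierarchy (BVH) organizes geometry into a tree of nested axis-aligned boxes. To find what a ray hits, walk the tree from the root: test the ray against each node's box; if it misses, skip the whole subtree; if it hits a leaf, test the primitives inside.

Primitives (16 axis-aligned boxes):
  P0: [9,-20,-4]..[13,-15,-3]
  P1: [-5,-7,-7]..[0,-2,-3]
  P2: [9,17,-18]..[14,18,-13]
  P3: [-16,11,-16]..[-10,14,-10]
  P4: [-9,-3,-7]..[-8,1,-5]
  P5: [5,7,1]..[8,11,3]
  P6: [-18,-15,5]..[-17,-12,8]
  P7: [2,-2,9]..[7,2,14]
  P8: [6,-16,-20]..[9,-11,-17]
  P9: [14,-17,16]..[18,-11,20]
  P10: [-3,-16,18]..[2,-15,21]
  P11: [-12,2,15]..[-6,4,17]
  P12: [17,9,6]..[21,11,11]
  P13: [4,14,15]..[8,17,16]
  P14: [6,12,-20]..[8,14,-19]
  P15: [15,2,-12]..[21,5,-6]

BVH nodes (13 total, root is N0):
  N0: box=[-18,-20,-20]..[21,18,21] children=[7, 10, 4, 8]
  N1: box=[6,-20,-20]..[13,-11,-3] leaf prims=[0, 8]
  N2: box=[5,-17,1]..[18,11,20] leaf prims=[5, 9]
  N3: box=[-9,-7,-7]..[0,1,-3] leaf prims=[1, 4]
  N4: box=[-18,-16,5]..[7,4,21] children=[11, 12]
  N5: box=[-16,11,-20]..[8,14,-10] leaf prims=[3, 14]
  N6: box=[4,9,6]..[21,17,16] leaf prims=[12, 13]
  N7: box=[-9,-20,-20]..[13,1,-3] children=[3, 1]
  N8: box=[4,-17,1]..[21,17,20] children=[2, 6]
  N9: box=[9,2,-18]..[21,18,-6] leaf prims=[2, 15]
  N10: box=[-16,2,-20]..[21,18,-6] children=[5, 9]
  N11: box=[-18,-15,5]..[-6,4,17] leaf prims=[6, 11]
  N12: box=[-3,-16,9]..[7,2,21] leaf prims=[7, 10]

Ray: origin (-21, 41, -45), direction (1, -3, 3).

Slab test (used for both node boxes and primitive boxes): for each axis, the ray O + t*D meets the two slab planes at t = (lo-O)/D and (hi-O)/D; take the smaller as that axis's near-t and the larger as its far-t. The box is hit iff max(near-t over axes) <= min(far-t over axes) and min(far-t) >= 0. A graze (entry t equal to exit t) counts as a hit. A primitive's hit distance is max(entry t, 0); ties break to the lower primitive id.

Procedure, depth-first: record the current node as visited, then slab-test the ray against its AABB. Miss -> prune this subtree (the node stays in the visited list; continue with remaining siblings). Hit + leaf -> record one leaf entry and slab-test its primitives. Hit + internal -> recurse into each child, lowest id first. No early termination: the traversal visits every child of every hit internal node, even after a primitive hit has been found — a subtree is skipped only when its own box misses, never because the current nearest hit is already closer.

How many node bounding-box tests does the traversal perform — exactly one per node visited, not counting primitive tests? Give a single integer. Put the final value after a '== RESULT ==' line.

Walk:
N0 x:[3,42] y:[23/3,61/3] z:[25/3,22] -> hit [25/3,61/3], descend [4, 7, 8, 10]
  N4 x:[3,28] y:[37/3,19] z:[50/3,22] -> hit [50/3,19], descend [11, 12]
    N11 x:[3,15] y:[37/3,56/3] z:[50/3,62/3] -> miss, prune
    N12 x:[18,28] y:[13,19] z:[18,22] -> hit [18,19] leaf, test {P7(miss), P10(miss)}
  N7 x:[12,34] y:[40/3,61/3] z:[25/3,14] -> hit [40/3,14], descend [1, 3]
    N1 x:[27,34] y:[52/3,61/3] z:[25/3,14] -> miss, prune
    N3 x:[12,21] y:[40/3,16] z:[38/3,14] -> hit [40/3,14] leaf, test {P1(miss), P4(miss)}
  N8 x:[25,42] y:[8,58/3] z:[46/3,65/3] -> miss, prune
  N10 x:[5,42] y:[23/3,13] z:[25/3,13] -> hit [25/3,13], descend [5, 9]
    N5 x:[5,29] y:[9,10] z:[25/3,35/3] -> hit [9,10] leaf, test {P3@t=29/3, P14(miss)}
    N9 x:[30,42] y:[23/3,13] z:[9,13] -> miss, prune

Visited [0, 4, 11, 12, 7, 1, 3, 8, 10, 5, 9]. Tests: 11 box, 3 leaf. Nearest: P3.

== RESULT ==
11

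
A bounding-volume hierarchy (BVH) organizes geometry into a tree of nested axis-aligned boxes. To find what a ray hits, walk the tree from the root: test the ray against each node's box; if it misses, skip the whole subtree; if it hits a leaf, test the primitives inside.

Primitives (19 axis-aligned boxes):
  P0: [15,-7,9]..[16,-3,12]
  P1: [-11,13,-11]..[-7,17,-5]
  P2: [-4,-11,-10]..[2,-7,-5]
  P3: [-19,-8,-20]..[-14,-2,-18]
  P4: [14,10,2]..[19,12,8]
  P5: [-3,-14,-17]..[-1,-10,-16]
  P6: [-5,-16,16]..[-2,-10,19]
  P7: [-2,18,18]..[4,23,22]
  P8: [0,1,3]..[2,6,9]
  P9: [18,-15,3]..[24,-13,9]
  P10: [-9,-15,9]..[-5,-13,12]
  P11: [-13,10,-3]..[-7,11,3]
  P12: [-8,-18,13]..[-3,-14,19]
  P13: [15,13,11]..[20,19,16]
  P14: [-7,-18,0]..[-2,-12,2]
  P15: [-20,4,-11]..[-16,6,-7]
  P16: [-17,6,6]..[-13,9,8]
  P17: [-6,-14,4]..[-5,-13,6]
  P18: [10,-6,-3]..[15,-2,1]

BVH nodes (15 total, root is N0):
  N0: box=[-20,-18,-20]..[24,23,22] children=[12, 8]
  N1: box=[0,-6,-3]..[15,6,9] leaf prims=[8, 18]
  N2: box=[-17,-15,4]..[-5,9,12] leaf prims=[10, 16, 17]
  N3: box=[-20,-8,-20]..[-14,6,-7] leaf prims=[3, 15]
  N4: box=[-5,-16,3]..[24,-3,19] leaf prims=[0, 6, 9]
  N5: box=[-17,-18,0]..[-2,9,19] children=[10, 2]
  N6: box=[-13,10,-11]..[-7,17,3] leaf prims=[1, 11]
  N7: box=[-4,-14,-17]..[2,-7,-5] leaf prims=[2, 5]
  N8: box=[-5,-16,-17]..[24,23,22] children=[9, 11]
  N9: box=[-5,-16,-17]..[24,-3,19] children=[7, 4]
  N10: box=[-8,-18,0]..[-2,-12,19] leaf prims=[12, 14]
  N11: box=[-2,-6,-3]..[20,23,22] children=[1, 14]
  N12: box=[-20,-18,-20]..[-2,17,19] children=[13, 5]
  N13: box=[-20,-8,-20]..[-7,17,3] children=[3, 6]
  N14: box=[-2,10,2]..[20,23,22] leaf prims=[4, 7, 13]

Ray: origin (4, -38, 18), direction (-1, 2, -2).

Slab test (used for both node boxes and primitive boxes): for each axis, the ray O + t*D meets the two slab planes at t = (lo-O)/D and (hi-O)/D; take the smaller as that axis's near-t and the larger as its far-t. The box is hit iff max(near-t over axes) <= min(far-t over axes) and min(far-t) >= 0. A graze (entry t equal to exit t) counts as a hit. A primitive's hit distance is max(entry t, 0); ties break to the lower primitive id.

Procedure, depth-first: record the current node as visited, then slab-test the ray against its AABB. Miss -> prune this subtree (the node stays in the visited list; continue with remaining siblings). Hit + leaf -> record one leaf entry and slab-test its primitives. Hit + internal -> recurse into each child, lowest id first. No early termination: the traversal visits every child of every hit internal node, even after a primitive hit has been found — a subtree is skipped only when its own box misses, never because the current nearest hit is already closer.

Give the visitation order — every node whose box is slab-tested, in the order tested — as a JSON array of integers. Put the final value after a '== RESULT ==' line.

Walk:
N0 x:[-20,24] y:[10,61/2] z:[-2,19] -> hit [10,19], descend [8, 12]
  N8 x:[-20,9] y:[11,61/2] z:[-2,35/2] -> miss, prune
  N12 x:[6,24] y:[10,55/2] z:[-1/2,19] -> hit [10,19], descend [5, 13]
    N5 x:[6,21] y:[10,47/2] z:[-1/2,9] -> miss, prune
    N13 x:[11,24] y:[15,55/2] z:[15/2,19] -> hit [15,19], descend [3, 6]
      N3 x:[18,24] y:[15,22] z:[25/2,19] -> hit [18,19] leaf, test {P3@t=18, P15(miss)}
      N6 x:[11,17] y:[24,55/2] z:[15/2,29/2] -> miss, prune

Visited [0, 8, 12, 5, 13, 3, 6]. Tests: 7 box, 1 leaf. Nearest: P3.

== RESULT ==
[0, 8, 12, 5, 13, 3, 6]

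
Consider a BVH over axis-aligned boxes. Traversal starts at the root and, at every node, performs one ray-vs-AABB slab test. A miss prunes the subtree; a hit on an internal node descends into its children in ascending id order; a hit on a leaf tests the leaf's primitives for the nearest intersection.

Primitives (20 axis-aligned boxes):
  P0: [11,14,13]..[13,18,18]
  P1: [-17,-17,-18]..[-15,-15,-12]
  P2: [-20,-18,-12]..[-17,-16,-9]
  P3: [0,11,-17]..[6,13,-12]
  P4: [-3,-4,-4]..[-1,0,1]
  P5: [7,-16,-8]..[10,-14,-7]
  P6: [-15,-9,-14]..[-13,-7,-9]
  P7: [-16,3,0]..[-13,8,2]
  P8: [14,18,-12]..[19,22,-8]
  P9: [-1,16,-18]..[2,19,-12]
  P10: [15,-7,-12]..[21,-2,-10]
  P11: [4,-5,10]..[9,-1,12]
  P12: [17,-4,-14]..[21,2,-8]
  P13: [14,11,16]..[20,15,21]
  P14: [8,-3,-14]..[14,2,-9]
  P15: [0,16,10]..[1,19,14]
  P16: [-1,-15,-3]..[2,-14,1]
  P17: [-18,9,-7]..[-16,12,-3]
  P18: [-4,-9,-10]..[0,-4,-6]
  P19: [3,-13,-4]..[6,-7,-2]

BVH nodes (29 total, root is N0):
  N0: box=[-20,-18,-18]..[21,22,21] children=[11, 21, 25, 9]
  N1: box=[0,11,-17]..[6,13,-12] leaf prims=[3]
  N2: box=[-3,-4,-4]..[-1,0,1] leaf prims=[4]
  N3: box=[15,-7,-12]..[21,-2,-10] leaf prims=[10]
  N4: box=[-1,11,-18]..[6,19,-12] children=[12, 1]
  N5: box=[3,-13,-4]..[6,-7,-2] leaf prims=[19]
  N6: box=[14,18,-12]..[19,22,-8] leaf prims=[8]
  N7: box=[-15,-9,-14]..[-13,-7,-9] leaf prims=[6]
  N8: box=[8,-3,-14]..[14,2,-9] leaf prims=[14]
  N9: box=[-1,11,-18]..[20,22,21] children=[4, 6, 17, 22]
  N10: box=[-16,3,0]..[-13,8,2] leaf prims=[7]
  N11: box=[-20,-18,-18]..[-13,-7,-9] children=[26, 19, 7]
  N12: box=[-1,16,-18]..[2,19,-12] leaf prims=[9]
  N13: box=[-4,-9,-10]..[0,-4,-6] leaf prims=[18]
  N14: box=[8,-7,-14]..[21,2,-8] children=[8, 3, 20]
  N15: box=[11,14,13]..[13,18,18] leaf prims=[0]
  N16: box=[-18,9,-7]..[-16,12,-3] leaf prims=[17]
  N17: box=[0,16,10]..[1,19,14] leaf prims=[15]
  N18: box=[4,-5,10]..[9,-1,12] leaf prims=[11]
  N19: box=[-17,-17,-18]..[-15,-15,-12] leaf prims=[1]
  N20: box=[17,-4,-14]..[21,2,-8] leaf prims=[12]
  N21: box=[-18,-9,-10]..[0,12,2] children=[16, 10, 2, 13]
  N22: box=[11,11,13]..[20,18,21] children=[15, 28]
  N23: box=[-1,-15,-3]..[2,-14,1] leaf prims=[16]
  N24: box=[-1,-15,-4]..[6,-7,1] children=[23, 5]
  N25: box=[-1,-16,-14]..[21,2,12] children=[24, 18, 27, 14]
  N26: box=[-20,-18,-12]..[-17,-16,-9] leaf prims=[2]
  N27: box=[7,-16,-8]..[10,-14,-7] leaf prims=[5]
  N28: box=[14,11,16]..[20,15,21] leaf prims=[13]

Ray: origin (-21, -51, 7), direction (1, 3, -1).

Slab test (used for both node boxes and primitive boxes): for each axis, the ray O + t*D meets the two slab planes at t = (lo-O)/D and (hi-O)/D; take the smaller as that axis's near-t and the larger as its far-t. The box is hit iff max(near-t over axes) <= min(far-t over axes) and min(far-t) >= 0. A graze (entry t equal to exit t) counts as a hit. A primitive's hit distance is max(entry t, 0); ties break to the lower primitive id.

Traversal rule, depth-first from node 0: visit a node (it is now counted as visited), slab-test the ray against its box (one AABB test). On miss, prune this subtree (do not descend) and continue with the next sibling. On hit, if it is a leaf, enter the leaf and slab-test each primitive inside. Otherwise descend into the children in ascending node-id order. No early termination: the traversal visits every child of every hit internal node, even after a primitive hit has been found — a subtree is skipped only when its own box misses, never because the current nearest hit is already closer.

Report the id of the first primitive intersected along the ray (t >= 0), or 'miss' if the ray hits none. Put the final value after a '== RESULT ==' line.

Trace the traversal:
N0 x:[1,42] y:[11,73/3] z:[-14,25] -> hit [11,73/3], descend [9, 11, 21, 25]
  N9 x:[20,41] y:[62/3,73/3] z:[-14,25] -> hit [62/3,73/3], descend [4, 6, 17, 22]
    N4 x:[20,27] y:[62/3,70/3] z:[19,25] -> hit [62/3,70/3], descend [1, 12]
      N1 x:[21,27] y:[62/3,64/3] z:[19,24] -> hit [21,64/3] leaf, test {P3@t=21}
      N12 x:[20,23] y:[67/3,70/3] z:[19,25] -> hit [67/3,23] leaf, test {P9@t=67/3}
    N6 x:[35,40] y:[23,73/3] z:[15,19] -> miss, prune
    N17 x:[21,22] y:[67/3,70/3] z:[-7,-3] -> miss, prune
    N22 x:[32,41] y:[62/3,23] z:[-14,-6] -> miss, prune
  N11 x:[1,8] y:[11,44/3] z:[16,25] -> miss, prune
  N21 x:[3,21] y:[14,21] z:[5,17] -> hit [14,17], descend [2, 10, 13, 16]
    N2 x:[18,20] y:[47/3,17] z:[6,11] -> miss, prune
    N10 x:[5,8] y:[18,59/3] z:[5,7] -> miss, prune
    N13 x:[17,21] y:[14,47/3] z:[13,17] -> miss, prune
    N16 x:[3,5] y:[20,21] z:[10,14] -> miss, prune
  N25 x:[20,42] y:[35/3,53/3] z:[-5,21] -> miss, prune

Visited [0, 9, 4, 1, 12, 6, 17, 22, 11, 21, 2, 10, 13, 16, 25]. Tests: 15 box, 2 leaf. Nearest: P3.

== RESULT ==
3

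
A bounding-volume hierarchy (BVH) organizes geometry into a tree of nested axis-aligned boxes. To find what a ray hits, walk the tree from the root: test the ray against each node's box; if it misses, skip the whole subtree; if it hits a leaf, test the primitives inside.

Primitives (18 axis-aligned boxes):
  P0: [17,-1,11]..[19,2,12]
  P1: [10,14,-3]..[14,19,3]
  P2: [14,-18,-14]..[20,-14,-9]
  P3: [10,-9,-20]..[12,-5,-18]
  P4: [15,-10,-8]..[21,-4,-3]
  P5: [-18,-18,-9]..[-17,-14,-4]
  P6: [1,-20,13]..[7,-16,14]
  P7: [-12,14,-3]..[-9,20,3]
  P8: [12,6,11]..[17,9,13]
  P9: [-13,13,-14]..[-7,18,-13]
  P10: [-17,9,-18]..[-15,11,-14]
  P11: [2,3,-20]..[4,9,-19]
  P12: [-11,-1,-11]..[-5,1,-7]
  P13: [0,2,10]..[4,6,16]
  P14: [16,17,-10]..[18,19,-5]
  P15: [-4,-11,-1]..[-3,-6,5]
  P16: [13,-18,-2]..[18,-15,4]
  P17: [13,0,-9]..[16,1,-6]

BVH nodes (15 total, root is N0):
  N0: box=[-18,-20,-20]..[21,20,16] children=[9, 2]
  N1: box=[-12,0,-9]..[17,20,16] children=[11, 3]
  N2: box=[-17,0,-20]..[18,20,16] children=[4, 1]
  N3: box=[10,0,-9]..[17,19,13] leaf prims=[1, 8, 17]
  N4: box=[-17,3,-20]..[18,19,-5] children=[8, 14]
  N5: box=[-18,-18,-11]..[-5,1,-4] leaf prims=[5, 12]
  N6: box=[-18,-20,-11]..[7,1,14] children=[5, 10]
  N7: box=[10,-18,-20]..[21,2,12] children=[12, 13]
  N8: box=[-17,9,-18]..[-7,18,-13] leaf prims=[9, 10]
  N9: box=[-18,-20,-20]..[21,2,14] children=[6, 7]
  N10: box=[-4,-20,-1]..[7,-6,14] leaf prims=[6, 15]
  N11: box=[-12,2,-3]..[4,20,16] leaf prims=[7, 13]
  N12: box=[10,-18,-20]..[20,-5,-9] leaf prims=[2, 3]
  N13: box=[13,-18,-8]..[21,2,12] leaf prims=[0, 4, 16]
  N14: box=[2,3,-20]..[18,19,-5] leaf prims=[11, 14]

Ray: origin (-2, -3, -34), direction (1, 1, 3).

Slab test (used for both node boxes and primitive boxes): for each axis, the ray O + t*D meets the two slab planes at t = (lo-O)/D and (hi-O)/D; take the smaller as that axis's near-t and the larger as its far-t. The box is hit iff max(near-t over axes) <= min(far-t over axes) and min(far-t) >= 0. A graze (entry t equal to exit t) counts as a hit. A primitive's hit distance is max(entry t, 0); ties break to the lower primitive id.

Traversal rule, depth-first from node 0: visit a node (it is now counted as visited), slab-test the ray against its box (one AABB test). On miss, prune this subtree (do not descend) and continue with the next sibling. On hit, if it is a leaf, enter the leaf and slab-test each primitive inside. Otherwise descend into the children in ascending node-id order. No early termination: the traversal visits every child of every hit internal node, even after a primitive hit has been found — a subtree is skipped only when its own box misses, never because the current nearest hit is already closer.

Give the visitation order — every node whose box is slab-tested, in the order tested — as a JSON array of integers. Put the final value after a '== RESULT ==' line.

Traverse from the root:
N0 x:[-16,23] y:[-17,23] z:[14/3,50/3] -> hit [14/3,50/3], descend [2, 9]
  N2 x:[-15,20] y:[3,23] z:[14/3,50/3] -> hit [14/3,50/3], descend [1, 4]
    N1 x:[-10,19] y:[3,23] z:[25/3,50/3] -> hit [25/3,50/3], descend [3, 11]
      N3 x:[12,19] y:[3,22] z:[25/3,47/3] -> hit [12,47/3] leaf, test {P1(miss), P8(miss), P17(miss)}
      N11 x:[-10,6] y:[5,23] z:[31/3,50/3] -> miss, prune
    N4 x:[-15,20] y:[6,22] z:[14/3,29/3] -> hit [6,29/3], descend [8, 14]
      N8 x:[-15,-5] y:[12,21] z:[16/3,7] -> miss, prune
      N14 x:[4,20] y:[6,22] z:[14/3,29/3] -> hit [6,29/3] leaf, test {P11(miss), P14(miss)}
  N9 x:[-16,23] y:[-17,5] z:[14/3,16] -> hit [14/3,5], descend [6, 7]
    N6 x:[-16,9] y:[-17,4] z:[23/3,16] -> miss, prune
    N7 x:[12,23] y:[-15,5] z:[14/3,46/3] -> miss, prune

order=[0, 2, 1, 3, 11, 4, 8, 14, 9, 6, 7]  |boxes|=11  |leaves|=2  hit=miss

== RESULT ==
[0, 2, 1, 3, 11, 4, 8, 14, 9, 6, 7]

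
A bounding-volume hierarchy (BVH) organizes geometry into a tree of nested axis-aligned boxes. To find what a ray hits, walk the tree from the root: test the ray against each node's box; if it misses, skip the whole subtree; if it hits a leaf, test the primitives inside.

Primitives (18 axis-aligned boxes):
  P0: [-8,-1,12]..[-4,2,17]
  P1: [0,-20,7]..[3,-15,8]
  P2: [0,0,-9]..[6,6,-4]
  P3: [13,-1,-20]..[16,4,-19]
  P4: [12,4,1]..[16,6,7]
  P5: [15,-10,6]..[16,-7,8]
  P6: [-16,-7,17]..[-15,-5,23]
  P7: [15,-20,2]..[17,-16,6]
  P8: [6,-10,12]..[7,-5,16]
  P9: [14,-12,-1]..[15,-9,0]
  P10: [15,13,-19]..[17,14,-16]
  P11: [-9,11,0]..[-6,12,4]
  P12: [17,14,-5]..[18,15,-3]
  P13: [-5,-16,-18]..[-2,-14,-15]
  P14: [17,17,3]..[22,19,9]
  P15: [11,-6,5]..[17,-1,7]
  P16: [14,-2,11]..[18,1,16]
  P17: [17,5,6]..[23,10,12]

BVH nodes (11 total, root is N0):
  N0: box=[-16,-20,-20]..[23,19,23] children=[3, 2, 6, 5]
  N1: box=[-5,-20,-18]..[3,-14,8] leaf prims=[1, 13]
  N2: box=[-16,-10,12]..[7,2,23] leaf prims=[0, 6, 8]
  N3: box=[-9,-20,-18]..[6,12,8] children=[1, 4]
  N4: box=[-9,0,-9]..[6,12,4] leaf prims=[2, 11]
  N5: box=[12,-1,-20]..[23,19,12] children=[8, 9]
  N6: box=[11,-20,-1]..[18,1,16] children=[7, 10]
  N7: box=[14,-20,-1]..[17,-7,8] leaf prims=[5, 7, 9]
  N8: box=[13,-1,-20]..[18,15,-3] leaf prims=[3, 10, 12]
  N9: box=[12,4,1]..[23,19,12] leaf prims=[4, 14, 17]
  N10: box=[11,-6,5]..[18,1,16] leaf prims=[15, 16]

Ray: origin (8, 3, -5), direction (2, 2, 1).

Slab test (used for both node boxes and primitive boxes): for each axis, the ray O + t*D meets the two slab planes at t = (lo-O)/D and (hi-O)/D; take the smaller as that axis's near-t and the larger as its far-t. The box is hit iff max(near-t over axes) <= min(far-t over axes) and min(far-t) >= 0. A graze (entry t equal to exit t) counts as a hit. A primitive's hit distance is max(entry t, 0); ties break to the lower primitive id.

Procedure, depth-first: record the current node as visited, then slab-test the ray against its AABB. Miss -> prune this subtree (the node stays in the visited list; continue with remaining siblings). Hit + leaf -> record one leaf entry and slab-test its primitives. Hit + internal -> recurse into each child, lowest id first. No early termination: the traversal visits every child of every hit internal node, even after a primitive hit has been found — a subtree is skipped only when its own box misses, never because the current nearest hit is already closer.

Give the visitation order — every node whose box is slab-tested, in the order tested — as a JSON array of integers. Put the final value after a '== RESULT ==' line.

Traverse from the root:
N0 x:[-12,15/2] y:[-23/2,8] z:[-15,28] -> hit [-23/2,15/2], descend [2, 3, 5, 6]
  N2 x:[-12,-1/2] y:[-13/2,-1/2] z:[17,28] -> miss, prune
  N3 x:[-17/2,-1] y:[-23/2,9/2] z:[-13,13] -> miss, prune
  N5 x:[2,15/2] y:[-2,8] z:[-15,17] -> hit [2,15/2], descend [8, 9]
    N8 x:[5/2,5] y:[-2,6] z:[-15,2] -> miss, prune
    N9 x:[2,15/2] y:[1/2,8] z:[6,17] -> hit [6,15/2] leaf, test {P4(miss), P14(miss), P17(miss)}
  N6 x:[3/2,5] y:[-23/2,-1] z:[4,21] -> miss, prune

7 AABB tests over nodes [0, 2, 3, 5, 8, 9, 6]; 1 leaf entered; closest miss.

== RESULT ==
[0, 2, 3, 5, 8, 9, 6]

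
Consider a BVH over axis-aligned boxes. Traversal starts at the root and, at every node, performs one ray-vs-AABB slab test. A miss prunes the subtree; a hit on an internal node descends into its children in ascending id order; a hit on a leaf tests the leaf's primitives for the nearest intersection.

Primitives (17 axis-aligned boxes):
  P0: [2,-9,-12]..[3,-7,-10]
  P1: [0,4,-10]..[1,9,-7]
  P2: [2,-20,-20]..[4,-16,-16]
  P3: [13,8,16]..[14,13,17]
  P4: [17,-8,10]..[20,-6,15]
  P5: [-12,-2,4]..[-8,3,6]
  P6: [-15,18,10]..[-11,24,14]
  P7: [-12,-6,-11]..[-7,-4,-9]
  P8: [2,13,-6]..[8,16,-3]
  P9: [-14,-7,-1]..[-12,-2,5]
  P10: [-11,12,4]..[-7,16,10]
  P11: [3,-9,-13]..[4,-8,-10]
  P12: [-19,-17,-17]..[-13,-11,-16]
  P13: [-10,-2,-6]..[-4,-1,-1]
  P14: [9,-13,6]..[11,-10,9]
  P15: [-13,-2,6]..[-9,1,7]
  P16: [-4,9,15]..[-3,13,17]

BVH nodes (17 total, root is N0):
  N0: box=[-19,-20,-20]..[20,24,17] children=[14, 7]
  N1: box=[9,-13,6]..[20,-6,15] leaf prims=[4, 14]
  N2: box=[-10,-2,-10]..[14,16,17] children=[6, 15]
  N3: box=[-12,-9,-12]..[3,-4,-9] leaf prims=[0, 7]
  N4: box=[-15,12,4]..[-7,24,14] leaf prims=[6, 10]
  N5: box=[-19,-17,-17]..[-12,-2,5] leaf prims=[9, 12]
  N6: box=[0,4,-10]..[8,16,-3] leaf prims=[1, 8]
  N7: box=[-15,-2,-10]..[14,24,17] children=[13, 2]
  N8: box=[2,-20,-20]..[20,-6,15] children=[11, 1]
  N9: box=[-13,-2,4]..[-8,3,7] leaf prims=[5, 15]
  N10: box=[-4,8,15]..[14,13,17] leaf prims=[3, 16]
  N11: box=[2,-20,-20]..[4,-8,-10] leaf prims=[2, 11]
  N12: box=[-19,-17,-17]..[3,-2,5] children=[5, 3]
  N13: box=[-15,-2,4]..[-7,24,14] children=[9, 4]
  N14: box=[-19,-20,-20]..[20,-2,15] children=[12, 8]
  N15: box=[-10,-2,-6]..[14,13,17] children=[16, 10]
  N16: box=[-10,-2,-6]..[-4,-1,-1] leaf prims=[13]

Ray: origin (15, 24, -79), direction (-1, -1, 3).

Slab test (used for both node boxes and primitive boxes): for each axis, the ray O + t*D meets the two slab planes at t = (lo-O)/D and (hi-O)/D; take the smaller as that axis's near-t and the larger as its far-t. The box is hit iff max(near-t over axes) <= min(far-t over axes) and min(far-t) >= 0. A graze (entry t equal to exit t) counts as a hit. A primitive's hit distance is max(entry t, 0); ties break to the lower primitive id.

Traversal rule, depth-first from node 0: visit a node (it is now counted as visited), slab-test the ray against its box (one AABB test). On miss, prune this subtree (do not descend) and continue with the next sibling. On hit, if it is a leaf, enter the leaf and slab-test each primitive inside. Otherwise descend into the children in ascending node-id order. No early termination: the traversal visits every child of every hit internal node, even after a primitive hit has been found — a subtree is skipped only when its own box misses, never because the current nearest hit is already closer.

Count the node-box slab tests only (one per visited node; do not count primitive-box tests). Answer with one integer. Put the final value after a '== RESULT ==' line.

Trace the traversal:
N0 x:[-5,34] y:[0,44] z:[59/3,32] -> hit [59/3,32], descend [7, 14]
  N7 x:[1,30] y:[0,26] z:[23,32] -> hit [23,26], descend [2, 13]
    N2 x:[1,25] y:[8,26] z:[23,32] -> hit [23,25], descend [6, 15]
      N6 x:[7,15] y:[8,20] z:[23,76/3] -> miss, prune
      N15 x:[1,25] y:[11,26] z:[73/3,32] -> hit [73/3,25], descend [10, 16]
        N10 x:[1,19] y:[11,16] z:[94/3,32] -> miss, prune
        N16 x:[19,25] y:[25,26] z:[73/3,26] -> hit [25,25] leaf, test {P13@t=25}
    N13 x:[22,30] y:[0,26] z:[83/3,31] -> miss, prune
  N14 x:[-5,34] y:[26,44] z:[59/3,94/3] -> hit [26,94/3], descend [8, 12]
    N8 x:[-5,13] y:[30,44] z:[59/3,94/3] -> miss, prune
    N12 x:[12,34] y:[26,41] z:[62/3,28] -> hit [26,28], descend [3, 5]
      N3 x:[12,27] y:[28,33] z:[67/3,70/3] -> miss, prune
      N5 x:[27,34] y:[26,41] z:[62/3,28] -> hit [27,28] leaf, test {P9@t=27, P12(miss)}

order=[0, 7, 2, 6, 15, 10, 16, 13, 14, 8, 12, 3, 5]  |boxes|=13  |leaves|=2  hit=P13

== RESULT ==
13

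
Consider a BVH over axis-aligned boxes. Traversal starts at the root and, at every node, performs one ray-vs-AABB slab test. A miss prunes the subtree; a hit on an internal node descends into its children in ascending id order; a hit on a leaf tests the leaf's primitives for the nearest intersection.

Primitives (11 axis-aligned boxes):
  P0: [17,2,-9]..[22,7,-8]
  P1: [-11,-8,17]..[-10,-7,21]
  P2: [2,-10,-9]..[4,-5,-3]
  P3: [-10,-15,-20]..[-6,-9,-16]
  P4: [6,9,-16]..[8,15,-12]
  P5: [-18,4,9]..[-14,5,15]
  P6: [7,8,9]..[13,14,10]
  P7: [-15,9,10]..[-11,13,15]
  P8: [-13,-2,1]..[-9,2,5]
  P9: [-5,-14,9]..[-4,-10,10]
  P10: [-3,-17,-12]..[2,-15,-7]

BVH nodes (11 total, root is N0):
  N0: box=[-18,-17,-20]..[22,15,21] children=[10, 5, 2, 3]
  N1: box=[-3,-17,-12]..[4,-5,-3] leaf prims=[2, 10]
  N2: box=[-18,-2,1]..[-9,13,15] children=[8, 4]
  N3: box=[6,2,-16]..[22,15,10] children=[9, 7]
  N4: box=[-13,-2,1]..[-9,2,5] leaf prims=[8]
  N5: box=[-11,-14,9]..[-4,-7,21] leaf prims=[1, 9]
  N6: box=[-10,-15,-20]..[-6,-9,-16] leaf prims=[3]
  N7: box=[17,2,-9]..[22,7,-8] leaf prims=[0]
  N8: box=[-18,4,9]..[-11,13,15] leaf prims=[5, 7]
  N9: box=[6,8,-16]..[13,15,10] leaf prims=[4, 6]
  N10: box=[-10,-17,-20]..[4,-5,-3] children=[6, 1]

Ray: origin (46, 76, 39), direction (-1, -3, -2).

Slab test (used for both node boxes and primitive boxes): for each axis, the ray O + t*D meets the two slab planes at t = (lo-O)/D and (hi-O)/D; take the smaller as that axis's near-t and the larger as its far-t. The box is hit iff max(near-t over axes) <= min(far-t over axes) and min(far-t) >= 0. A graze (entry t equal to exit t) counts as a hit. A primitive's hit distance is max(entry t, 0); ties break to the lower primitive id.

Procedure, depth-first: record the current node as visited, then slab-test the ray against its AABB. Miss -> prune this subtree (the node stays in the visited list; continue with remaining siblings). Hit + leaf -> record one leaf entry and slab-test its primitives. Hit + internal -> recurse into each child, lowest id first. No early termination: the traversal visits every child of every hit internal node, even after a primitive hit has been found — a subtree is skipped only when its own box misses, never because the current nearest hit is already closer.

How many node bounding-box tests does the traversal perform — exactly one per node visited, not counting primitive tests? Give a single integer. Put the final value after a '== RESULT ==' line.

Walk:
N0 x:[24,64] y:[61/3,31] z:[9,59/2] -> hit [24,59/2], descend [2, 3, 5, 10]
  N2 x:[55,64] y:[21,26] z:[12,19] -> miss, prune
  N3 x:[24,40] y:[61/3,74/3] z:[29/2,55/2] -> hit [24,74/3], descend [7, 9]
    N7 x:[24,29] y:[23,74/3] z:[47/2,24] -> hit [24,24] leaf, test {P0@t=24}
    N9 x:[33,40] y:[61/3,68/3] z:[29/2,55/2] -> miss, prune
  N5 x:[50,57] y:[83/3,30] z:[9,15] -> miss, prune
  N10 x:[42,56] y:[27,31] z:[21,59/2] -> miss, prune

7 AABB tests over nodes [0, 2, 3, 7, 9, 5, 10]; 1 leaf entered; closest P0.

== RESULT ==
7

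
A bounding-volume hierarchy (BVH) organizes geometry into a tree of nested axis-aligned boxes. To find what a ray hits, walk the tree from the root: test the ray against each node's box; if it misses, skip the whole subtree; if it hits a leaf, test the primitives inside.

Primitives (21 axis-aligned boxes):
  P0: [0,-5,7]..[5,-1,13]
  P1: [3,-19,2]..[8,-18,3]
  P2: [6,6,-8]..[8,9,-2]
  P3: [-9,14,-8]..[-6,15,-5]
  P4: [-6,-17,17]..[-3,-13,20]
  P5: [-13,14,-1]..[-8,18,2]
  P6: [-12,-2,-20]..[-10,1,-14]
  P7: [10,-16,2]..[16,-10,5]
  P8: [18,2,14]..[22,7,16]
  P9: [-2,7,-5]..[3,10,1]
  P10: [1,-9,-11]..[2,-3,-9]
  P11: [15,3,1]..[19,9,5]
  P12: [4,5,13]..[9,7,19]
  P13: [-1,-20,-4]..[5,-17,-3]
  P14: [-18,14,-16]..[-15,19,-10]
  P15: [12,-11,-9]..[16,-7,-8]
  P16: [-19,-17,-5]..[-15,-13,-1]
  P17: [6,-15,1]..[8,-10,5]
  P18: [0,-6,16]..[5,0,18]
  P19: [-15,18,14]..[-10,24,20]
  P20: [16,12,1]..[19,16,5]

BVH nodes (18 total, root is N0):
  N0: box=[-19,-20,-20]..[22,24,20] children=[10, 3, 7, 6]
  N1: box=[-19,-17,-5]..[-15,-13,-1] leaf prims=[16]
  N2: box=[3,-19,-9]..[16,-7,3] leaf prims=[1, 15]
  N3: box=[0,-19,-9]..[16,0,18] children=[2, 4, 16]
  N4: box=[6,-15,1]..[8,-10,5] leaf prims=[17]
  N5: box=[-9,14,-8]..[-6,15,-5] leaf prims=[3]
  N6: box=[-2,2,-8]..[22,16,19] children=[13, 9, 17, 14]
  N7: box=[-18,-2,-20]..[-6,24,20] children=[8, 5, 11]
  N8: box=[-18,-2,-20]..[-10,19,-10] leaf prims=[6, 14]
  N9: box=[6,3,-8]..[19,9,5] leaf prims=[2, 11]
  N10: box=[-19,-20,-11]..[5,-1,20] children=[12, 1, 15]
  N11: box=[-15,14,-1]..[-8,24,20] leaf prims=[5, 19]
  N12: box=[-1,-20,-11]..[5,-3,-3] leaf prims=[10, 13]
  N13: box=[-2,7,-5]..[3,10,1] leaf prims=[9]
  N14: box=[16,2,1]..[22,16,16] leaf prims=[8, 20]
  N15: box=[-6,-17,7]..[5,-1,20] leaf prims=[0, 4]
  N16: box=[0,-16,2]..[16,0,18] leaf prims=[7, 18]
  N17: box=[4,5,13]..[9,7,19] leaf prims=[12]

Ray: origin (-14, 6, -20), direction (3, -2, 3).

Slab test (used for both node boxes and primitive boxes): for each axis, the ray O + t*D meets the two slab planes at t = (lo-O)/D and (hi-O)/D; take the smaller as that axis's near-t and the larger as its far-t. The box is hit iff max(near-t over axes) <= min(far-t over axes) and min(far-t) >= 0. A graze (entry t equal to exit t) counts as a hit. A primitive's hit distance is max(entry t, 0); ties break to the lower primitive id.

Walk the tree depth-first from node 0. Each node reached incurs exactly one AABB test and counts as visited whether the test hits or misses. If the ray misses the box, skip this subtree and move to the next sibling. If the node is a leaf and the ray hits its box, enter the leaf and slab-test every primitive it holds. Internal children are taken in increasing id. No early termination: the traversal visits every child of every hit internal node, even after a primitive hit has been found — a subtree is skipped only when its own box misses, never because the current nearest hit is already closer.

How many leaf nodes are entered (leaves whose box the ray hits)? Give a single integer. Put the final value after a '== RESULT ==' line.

Walk:
N0 x:[-5/3,12] y:[-9,13] z:[0,40/3] -> hit [0,12], descend [3, 6, 7, 10]
  N3 x:[14/3,10] y:[3,25/2] z:[11/3,38/3] -> hit [14/3,10], descend [2, 4, 16]
    N2 x:[17/3,10] y:[13/2,25/2] z:[11/3,23/3] -> hit [13/2,23/3] leaf, test {P1(miss), P15(miss)}
    N4 x:[20/3,22/3] y:[8,21/2] z:[7,25/3] -> miss, prune
    N16 x:[14/3,10] y:[3,11] z:[22/3,38/3] -> hit [22/3,10] leaf, test {P7@t=8, P18(miss)}
  N6 x:[4,12] y:[-5,2] z:[4,13] -> miss, prune
  N7 x:[-4/3,8/3] y:[-9,4] z:[0,40/3] -> hit [0,8/3], descend [5, 8, 11]
    N5 x:[5/3,8/3] y:[-9/2,-4] z:[4,5] -> miss, prune
    N8 x:[-4/3,4/3] y:[-13/2,4] z:[0,10/3] -> hit [0,4/3] leaf, test {P6(miss), P14(miss)}
    N11 x:[-1/3,2] y:[-9,-4] z:[19/3,40/3] -> miss, prune
  N10 x:[-5/3,19/3] y:[7/2,13] z:[3,40/3] -> hit [7/2,19/3], descend [1, 12, 15]
    N1 x:[-5/3,-1/3] y:[19/2,23/2] z:[5,19/3] -> miss, prune
    N12 x:[13/3,19/3] y:[9/2,13] z:[3,17/3] -> hit [9/2,17/3] leaf, test {P10(miss), P13(miss)}
    N15 x:[8/3,19/3] y:[7/2,23/2] z:[9,40/3] -> miss, prune

14 AABB tests over nodes [0, 3, 2, 4, 16, 6, 7, 5, 8, 11, 10, 1, 12, 15]; 4 leaves entered; closest P7.

== RESULT ==
4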